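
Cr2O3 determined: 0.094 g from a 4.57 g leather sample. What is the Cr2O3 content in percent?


Cr2O3% = 0.094 / 4.57 x 100
Cr2O3% = 2.06%


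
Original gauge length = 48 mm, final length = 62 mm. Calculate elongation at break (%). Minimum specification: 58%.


Extension = 62 - 48 = 14 mm
Elongation = 14 / 48 x 100 = 29.2%
Minimum required: 58%
Meets specification: No


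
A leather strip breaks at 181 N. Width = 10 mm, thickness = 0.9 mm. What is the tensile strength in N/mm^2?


20.11 N/mm^2

Cross-sectional area = 10 x 0.9 = 9.0 mm^2
Tensile strength = 181 / 9.0 = 20.11 N/mm^2


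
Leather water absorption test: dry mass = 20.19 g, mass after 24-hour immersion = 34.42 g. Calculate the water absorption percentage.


70.5%


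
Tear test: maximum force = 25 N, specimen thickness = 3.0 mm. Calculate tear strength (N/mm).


Tear strength = force / thickness
Tear = 25 / 3.0 = 8.3 N/mm


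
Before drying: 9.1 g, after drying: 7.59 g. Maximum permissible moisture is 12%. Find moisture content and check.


Moisture content = 16.6%
Acceptable: No

MC = (9.1 - 7.59) / 9.1 x 100 = 16.6%
Maximum: 12%
Acceptable: No


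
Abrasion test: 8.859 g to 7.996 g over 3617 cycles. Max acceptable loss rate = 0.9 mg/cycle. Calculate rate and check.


Loss = 8.859 - 7.996 = 0.863 g
Rate = 0.863 g / 3617 cycles x 1000 = 0.239 mg/cycle
Max = 0.9 mg/cycle
Passes: Yes


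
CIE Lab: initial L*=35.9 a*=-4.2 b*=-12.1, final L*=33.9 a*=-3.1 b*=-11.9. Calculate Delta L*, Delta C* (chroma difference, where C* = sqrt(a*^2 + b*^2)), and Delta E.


Delta L* = -2.0
Delta C* = -0.51
Delta E = 2.29


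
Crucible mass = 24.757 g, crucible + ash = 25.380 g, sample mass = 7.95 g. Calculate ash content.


Ash mass = 0.623 g
Ash content = 7.84%


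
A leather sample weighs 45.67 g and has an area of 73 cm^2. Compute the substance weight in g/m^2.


6256.2 g/m^2


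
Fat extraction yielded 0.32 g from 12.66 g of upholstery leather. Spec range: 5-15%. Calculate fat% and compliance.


Fat content = 2.5%
Compliant: No

Fat% = 0.32 / 12.66 x 100 = 2.5%
Spec range: 5-15%
Compliant: No


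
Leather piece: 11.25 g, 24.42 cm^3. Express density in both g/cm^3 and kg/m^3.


0.461 g/cm^3
461 kg/m^3


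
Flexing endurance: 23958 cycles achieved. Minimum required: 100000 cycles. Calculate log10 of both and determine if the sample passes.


log10(23958) = 4.38
log10(100000) = 5.00
Passes: No


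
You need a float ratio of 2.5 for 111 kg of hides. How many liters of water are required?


277.5 L

Water = hide weight x target ratio
Water = 111 x 2.5 = 277.5 L


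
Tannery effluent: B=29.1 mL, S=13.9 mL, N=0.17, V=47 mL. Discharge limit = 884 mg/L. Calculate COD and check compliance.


COD = (29.1 - 13.9) x 0.17 x 8000 / 47 = 439.8 mg/L
Limit: 884 mg/L
Compliant: Yes


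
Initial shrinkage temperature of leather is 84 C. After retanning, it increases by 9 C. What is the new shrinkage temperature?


New Ts = 84 + 9 = 93 C


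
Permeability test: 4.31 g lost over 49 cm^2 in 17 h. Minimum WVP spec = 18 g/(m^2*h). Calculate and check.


WVP = 4.31 / (49 x 17) x 10000 = 51.74 g/(m^2*h)
Minimum: 18 g/(m^2*h)
Meets spec: Yes


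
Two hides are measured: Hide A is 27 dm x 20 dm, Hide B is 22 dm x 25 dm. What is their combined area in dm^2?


1090 dm^2


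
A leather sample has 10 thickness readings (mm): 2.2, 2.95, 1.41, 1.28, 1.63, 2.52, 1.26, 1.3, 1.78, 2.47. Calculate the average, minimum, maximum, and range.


Sum = 18.80
Average = 18.80 / 10 = 1.88 mm
Minimum = 1.26 mm
Maximum = 2.95 mm
Range = 2.95 - 1.26 = 1.69 mm


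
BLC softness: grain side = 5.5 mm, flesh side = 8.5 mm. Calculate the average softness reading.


Average = (5.5 + 8.5) / 2
Average = 7.00 mm


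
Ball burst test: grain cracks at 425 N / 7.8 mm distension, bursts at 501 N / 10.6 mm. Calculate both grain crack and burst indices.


Crack index = 54.5 N/mm
Burst index = 47.3 N/mm


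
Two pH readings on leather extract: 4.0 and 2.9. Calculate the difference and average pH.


Difference = 1.1
Average pH = 3.45


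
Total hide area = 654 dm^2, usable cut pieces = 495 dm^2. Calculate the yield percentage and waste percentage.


Yield = 495 / 654 x 100 = 75.7%
Waste = 654 - 495 = 159 dm^2
Waste% = 100 - 75.7 = 24.3%


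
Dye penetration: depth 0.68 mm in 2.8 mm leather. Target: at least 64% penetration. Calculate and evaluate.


Penetration = 0.68 / 2.8 x 100 = 24.3%
Target: 64%
Meets target: No


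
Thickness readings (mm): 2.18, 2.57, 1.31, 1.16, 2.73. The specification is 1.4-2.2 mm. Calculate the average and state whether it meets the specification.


Average = 1.99 mm
Within specification: Yes


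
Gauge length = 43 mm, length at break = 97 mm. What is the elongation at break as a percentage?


Extension = 97 - 43 = 54 mm
Elongation = 54 / 43 x 100 = 125.6%


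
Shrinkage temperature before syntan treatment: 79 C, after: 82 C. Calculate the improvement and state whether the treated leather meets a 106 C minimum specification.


Improvement = 3 C
Meets 106 C spec: No


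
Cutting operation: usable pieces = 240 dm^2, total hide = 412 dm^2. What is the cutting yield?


58.3%

Yield = usable / total x 100
Yield = 240 / 412 x 100 = 58.3%


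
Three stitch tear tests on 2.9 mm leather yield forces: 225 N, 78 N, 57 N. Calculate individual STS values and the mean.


STS1 = 77.6 N/mm
STS2 = 26.9 N/mm
STS3 = 19.7 N/mm
Mean = 41.4 N/mm

STS1 = 225 / 2.9 = 77.6 N/mm
STS2 = 78 / 2.9 = 26.9 N/mm
STS3 = 57 / 2.9 = 19.7 N/mm
Mean = (77.6 + 26.9 + 19.7) / 3 = 41.4 N/mm


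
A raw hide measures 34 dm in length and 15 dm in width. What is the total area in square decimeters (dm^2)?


510 dm^2

Area = length x width
Area = 34 x 15 = 510 dm^2


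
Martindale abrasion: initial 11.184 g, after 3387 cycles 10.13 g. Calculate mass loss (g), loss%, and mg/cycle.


Loss = 11.184 - 10.13 = 1.054 g
Loss% = 1.054 / 11.184 x 100 = 9.42%
Rate = 1.054 / 3387 x 1000 = 0.311 mg/cycle


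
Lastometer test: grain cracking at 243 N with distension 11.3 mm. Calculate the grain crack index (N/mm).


21.5 N/mm


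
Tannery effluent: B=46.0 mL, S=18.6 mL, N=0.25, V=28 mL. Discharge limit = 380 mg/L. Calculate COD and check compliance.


COD = (46.0 - 18.6) x 0.25 x 8000 / 28 = 1957.1 mg/L
Limit: 380 mg/L
Compliant: No


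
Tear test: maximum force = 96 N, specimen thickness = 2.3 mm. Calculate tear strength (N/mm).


Tear strength = force / thickness
Tear = 96 / 2.3 = 41.7 N/mm


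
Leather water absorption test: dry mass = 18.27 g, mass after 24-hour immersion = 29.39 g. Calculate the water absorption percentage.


60.9%

Water absorbed = 29.39 - 18.27 = 11.12 g
WA% = 11.12 / 18.27 x 100 = 60.9%


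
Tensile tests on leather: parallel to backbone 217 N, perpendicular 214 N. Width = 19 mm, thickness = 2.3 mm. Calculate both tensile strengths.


Parallel = 4.97 N/mm^2
Perpendicular = 4.90 N/mm^2


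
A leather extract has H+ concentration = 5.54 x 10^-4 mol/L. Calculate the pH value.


pH = 3.26

pH = -log10[H+]
pH = -log10(5.54 x 10^-4) = 3.26


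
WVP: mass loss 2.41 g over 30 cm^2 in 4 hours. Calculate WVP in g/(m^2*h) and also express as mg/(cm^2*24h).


WVP = 200.83 g/(m^2*h)
Daily rate = 482.00 mg/(cm^2*24h)


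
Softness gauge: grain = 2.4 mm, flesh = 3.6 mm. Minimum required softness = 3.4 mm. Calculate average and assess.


Average softness = 3.00 mm
Meets requirement: No


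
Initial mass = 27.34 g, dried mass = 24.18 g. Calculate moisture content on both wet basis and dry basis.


Moisture lost = 27.34 - 24.18 = 3.16 g
Wet basis MC = 3.16 / 27.34 x 100 = 11.6%
Dry basis MC = 3.16 / 24.18 x 100 = 13.1%


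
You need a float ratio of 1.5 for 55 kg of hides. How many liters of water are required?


Water = hide weight x target ratio
Water = 55 x 1.5 = 82.5 L


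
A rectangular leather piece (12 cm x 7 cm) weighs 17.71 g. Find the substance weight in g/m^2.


2108.3 g/m^2

Area = 12 x 7 = 84 cm^2
SW = 17.71 / 84 x 10000 = 2108.3 g/m^2


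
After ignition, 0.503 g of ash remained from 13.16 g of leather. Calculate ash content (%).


3.82%

Ash% = 0.503 / 13.16 x 100
Ash% = 3.82%


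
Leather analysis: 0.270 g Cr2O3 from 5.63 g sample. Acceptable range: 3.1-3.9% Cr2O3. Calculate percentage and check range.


Cr2O3 = 4.80%
Within range: No

Cr2O3% = 0.270 / 5.63 x 100 = 4.80%
Acceptable range: 3.1 to 3.9%
Within range: No


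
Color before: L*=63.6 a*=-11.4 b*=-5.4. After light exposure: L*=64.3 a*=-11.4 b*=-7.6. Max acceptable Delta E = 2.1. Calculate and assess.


Delta E = 2.31
Passes: No

dL = 0.7, da = 0.0, db = -2.2
dE = sqrt((0.7)^2 + (0.0)^2 + (-2.2)^2) = 2.31
Max = 2.1
Passes: No


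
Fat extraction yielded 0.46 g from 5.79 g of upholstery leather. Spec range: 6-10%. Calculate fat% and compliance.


Fat content = 7.9%
Compliant: Yes

Fat% = 0.46 / 5.79 x 100 = 7.9%
Spec range: 6-10%
Compliant: Yes


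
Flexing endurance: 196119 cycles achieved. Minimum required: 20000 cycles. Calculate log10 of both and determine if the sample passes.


log10(196119) = 5.29
log10(20000) = 4.30
Passes: Yes


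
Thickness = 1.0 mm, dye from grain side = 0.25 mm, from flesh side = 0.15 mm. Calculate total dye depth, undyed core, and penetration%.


Total dyed = 0.40 mm
Undyed core = 0.60 mm
Penetration = 40.0%

Total dyed = 0.25 + 0.15 = 0.40 mm
Undyed core = 1.0 - 0.40 = 0.60 mm
Penetration = 0.40 / 1.0 x 100 = 40.0%


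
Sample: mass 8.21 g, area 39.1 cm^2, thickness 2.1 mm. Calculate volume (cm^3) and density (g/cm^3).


Volume = 8.211 cm^3
Density = 1.000 g/cm^3

Thickness in cm = 2.1 / 10 = 0.21 cm
Volume = 39.1 x 0.21 = 8.211 cm^3
Density = 8.21 / 8.211 = 1.000 g/cm^3


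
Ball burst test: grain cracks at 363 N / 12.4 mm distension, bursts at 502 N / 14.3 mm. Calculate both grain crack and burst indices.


Crack index = 363 / 12.4 = 29.3 N/mm
Burst index = 502 / 14.3 = 35.1 N/mm


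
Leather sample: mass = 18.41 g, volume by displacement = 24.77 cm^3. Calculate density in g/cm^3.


0.743 g/cm^3

Density = mass / volume
Density = 18.41 / 24.77 = 0.743 g/cm^3


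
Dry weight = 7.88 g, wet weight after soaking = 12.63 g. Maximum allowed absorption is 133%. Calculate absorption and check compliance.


WA = (12.63 - 7.88) / 7.88 x 100 = 60.3%
Maximum allowed: 133%
Compliant: Yes


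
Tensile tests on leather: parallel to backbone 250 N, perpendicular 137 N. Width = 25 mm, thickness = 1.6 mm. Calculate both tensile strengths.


Parallel = 6.25 N/mm^2
Perpendicular = 3.43 N/mm^2

Area = 25 x 1.6 = 40.0 mm^2
TS (parallel) = 250 / 40.0 = 6.25 N/mm^2
TS (perpendicular) = 137 / 40.0 = 3.43 N/mm^2


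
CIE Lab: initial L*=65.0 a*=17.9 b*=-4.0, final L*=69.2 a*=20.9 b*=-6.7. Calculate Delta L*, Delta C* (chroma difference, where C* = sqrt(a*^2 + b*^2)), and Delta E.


Delta L* = 4.2
Delta C* = 3.61
Delta E = 5.82

Delta L* = 69.2 - 65.0 = 4.2
C1* = sqrt((17.9)^2 + (-4.0)^2) = 18.341
C2* = sqrt((20.9)^2 + (-6.7)^2) = 21.948
Delta C* = 21.948 - 18.341 = 3.61
Delta E = sqrt((4.2)^2 + (3.0)^2 + (-2.7)^2) = 5.82


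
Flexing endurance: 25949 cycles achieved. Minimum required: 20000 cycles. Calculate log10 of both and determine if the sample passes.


log10(25949) = 4.41
log10(20000) = 4.30
Passes: Yes


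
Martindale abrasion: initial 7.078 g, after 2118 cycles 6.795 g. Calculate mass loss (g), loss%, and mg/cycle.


Mass loss = 0.283 g
Loss = 4.00%
Rate = 0.134 mg/cycle

Loss = 7.078 - 6.795 = 0.283 g
Loss% = 0.283 / 7.078 x 100 = 4.00%
Rate = 0.283 / 2118 x 1000 = 0.134 mg/cycle


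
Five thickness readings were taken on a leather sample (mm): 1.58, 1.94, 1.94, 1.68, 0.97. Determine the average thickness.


1.62 mm

Sum = 1.58 + 1.94 + 1.94 + 1.68 + 0.97 = 8.11
Average = 8.11 / 5 = 1.62 mm


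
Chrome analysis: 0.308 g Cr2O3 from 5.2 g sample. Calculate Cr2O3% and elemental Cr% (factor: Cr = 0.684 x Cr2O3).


Cr2O3% = 0.308 / 5.2 x 100 = 5.92%
Cr% = 5.92 x 0.684 = 4.05%


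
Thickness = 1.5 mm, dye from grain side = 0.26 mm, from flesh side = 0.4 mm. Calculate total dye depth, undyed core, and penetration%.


Total dyed = 0.26 + 0.4 = 0.66 mm
Undyed core = 1.5 - 0.66 = 0.84 mm
Penetration = 0.66 / 1.5 x 100 = 44.0%


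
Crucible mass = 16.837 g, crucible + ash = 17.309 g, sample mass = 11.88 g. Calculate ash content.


Ash mass = 17.309 - 16.837 = 0.472 g
Ash% = 0.472 / 11.88 x 100 = 3.97%


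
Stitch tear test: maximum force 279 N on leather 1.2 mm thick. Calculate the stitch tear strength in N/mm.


Stitch tear strength = force / thickness
STS = 279 / 1.2 = 232.5 N/mm


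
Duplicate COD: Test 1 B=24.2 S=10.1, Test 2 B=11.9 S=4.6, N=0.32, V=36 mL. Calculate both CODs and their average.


COD1 = (24.2 - 10.1) x 0.32 x 8000 / 36 = 1002.7 mg/L
COD2 = (11.9 - 4.6) x 0.32 x 8000 / 36 = 519.1 mg/L
Average = (1002.7 + 519.1) / 2 = 760.9 mg/L


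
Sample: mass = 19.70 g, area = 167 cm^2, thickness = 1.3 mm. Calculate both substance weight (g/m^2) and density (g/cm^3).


SW = 19.70 / 167 x 10000 = 1179.6 g/m^2
Volume = 167 x 1.3 / 10 = 21.71 cm^3
Density = 19.70 / 21.71 = 0.907 g/cm^3


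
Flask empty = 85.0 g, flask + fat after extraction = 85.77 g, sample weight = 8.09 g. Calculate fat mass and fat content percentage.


Fat mass = 85.77 - 85.0 = 0.77 g
Fat% = 0.77 / 8.09 x 100 = 9.5%


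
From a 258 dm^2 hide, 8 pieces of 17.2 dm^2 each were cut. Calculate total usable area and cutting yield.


Total usable = 8 x 17.2 = 137.6 dm^2
Yield = 137.6 / 258 x 100 = 53.3%


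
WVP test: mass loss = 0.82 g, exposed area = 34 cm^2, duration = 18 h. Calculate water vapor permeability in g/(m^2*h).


13.40 g/(m^2*h)


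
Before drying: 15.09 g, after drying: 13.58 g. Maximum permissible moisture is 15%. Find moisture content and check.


Moisture content = 10.0%
Acceptable: Yes

MC = (15.09 - 13.58) / 15.09 x 100 = 10.0%
Maximum: 15%
Acceptable: Yes


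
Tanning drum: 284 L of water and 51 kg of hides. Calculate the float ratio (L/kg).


5.6

Float ratio = water / hide weight
Ratio = 284 / 51 = 5.6


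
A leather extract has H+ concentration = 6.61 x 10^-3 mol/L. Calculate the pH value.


pH = 2.18


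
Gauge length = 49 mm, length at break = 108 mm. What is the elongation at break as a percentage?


120.4%

Extension = 108 - 49 = 59 mm
Elongation = 59 / 49 x 100 = 120.4%


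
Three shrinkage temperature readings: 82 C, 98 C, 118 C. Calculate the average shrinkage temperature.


99.3 C

Average = (82 + 98 + 118) / 3
Average = 298 / 3 = 99.3 C


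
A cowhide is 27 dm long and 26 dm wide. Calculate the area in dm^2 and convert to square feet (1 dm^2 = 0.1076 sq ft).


702 dm^2
75.54 sq ft

Area = 27 x 26 = 702 dm^2
Conversion: 702 x 0.1076 = 75.54 sq ft


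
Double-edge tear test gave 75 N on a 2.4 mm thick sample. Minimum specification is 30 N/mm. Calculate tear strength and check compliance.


Tear strength = 75 / 2.4 = 31.3 N/mm
Required minimum = 30 N/mm
Compliant: Yes


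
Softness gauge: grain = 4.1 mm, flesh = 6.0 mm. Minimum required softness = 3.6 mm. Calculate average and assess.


Average softness = 5.05 mm
Meets requirement: Yes


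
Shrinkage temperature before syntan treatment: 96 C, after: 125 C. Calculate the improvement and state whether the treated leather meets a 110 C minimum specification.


Improvement = 125 - 96 = 29 C
Spec check: 125 C >= 110 C? Yes


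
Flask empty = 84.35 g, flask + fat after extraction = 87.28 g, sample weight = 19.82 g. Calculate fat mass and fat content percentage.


Fat mass = 2.93 g
Fat content = 14.8%

Fat mass = 87.28 - 84.35 = 2.93 g
Fat% = 2.93 / 19.82 x 100 = 14.8%


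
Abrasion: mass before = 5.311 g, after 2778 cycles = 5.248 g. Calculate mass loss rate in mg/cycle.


Mass loss = 5.311 - 5.248 = 0.063 g
Rate = 0.063 / 2778 x 1000 = 0.023 mg/cycle


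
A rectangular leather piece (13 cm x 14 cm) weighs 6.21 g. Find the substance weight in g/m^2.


Area = 13 x 14 = 182 cm^2
SW = 6.21 / 182 x 10000 = 341.2 g/m^2


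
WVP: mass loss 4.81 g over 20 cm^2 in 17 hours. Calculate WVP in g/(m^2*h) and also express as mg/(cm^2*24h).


WVP = 141.47 g/(m^2*h)
Daily rate = 339.53 mg/(cm^2*24h)


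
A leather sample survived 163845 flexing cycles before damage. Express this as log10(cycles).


log10(163845) = 5.21


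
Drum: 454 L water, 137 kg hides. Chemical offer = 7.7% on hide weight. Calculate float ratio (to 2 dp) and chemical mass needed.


Float ratio = 454 / 137 = 3.31
Chemical = 137 x 7.7 / 100 = 10.549 kg


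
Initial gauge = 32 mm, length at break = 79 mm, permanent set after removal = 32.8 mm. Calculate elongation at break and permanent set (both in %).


Elongation at break = (79 - 32) / 32 x 100 = 146.9%
Permanent set = (32.8 - 32) / 32 x 100 = 2.5%


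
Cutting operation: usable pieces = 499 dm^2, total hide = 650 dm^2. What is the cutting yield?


76.8%


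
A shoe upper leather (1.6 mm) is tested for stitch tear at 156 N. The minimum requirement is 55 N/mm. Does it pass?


STS = 97.5 N/mm
Passes: Yes

STS = 156 / 1.6 = 97.5 N/mm
Minimum required: 55 N/mm
Passes: Yes


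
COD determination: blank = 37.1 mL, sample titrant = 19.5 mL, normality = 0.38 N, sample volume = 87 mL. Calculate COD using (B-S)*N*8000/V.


615.0 mg/L

COD = (37.1 - 19.5) x 0.38 x 8000 / 87
COD = 17.6 x 0.38 x 8000 / 87
COD = 615.0 mg/L


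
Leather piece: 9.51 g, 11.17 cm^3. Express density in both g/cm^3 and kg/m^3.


0.851 g/cm^3
851 kg/m^3


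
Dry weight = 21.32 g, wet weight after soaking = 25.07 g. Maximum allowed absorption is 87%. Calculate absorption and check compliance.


WA = (25.07 - 21.32) / 21.32 x 100 = 17.6%
Maximum allowed: 87%
Compliant: Yes


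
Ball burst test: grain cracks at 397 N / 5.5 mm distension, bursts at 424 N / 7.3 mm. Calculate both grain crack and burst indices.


Crack index = 72.2 N/mm
Burst index = 58.1 N/mm

Crack index = 397 / 5.5 = 72.2 N/mm
Burst index = 424 / 7.3 = 58.1 N/mm


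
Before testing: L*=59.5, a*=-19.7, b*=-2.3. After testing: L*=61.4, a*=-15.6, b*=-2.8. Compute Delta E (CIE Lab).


dL = 61.4 - 59.5 = 1.9
da = -15.6 - (-19.7) = 4.1
db = -2.8 - (-2.3) = -0.5
dE = sqrt((1.9)^2 + (4.1)^2 + (-0.5)^2) = 4.55


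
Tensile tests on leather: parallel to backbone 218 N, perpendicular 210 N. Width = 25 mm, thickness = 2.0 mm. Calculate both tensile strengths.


Parallel = 4.36 N/mm^2
Perpendicular = 4.20 N/mm^2


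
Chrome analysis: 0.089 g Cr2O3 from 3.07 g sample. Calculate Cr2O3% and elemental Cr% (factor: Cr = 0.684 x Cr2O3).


Cr2O3 = 2.90%
Cr = 1.98%

Cr2O3% = 0.089 / 3.07 x 100 = 2.90%
Cr% = 2.90 x 0.684 = 1.98%


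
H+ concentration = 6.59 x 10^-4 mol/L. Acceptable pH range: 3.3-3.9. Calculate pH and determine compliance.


pH = -log10(6.59 x 10^-4) = 3.18
Range: 3.3 to 3.9
Compliant: No


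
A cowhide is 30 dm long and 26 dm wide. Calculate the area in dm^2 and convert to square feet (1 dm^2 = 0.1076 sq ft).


780 dm^2
83.93 sq ft


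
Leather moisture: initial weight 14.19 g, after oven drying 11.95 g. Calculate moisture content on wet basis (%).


15.8%

Moisture = 14.19 - 11.95 = 2.24 g
MC = 2.24 / 14.19 x 100 = 15.8%


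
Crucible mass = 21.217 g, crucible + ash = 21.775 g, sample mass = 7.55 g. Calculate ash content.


Ash mass = 21.775 - 21.217 = 0.558 g
Ash% = 0.558 / 7.55 x 100 = 7.39%


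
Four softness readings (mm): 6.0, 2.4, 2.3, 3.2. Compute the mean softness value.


3.48 mm

Sum = 6.0 + 2.4 + 2.3 + 3.2
Mean = 13.9 / 4 = 3.48 mm


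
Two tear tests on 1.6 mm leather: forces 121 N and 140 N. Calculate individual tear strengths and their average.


Tear 1 = 75.6 N/mm
Tear 2 = 87.5 N/mm
Average = 81.6 N/mm


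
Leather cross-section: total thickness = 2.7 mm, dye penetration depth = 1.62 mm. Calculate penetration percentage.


Penetration% = 1.62 / 2.7 x 100
Penetration = 60.0%


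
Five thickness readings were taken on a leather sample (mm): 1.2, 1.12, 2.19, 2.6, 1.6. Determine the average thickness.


Sum = 1.2 + 1.12 + 2.19 + 2.6 + 1.6 = 8.71
Average = 8.71 / 5 = 1.74 mm


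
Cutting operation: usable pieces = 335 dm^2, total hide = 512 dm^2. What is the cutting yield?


65.4%


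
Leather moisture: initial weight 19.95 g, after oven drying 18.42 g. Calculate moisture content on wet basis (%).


7.7%


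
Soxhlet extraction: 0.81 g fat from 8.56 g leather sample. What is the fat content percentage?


Fat content = 0.81 / 8.56 x 100
Fat = 9.5%


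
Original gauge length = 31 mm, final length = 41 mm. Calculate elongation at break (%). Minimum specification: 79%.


Elongation = 32.3%
Meets spec: No

Extension = 41 - 31 = 10 mm
Elongation = 10 / 31 x 100 = 32.3%
Minimum required: 79%
Meets specification: No


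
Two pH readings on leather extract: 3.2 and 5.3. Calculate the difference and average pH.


Difference = |3.2 - 5.3| = 2.1
Average = (3.2 + 5.3) / 2 = 4.25


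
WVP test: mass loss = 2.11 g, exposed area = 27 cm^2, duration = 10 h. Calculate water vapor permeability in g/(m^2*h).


WVP = mass_loss / (area x time) x 10000
WVP = 2.11 / (27 x 10) x 10000
WVP = 2.11 / 270 x 10000 = 78.15 g/(m^2*h)


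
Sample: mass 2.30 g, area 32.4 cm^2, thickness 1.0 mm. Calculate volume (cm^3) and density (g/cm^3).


Thickness in cm = 1.0 / 10 = 0.10 cm
Volume = 32.4 x 0.10 = 3.240 cm^3
Density = 2.30 / 3.240 = 0.710 g/cm^3


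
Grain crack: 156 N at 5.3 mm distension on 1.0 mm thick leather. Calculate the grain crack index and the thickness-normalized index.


Crack index = 156 / 5.3 = 29.4 N/mm
Normalized = 29.4 / 1.0 = 29.4 N/mm per mm


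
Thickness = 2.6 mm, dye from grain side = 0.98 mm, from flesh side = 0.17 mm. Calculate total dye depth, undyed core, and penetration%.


Total dyed = 1.15 mm
Undyed core = 1.45 mm
Penetration = 44.2%

Total dyed = 0.98 + 0.17 = 1.15 mm
Undyed core = 2.6 - 1.15 = 1.45 mm
Penetration = 1.15 / 2.6 x 100 = 44.2%


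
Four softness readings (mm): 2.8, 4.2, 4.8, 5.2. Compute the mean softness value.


Sum = 2.8 + 4.2 + 4.8 + 5.2
Mean = 17.0 / 4 = 4.25 mm


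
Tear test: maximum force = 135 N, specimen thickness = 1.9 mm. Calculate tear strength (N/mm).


Tear strength = force / thickness
Tear = 135 / 1.9 = 71.1 N/mm


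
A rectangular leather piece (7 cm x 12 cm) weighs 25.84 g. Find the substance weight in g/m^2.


Area = 7 x 12 = 84 cm^2
SW = 25.84 / 84 x 10000 = 3076.2 g/m^2


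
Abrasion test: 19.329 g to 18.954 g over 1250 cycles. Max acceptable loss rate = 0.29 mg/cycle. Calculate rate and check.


Loss = 19.329 - 18.954 = 0.375 g
Rate = 0.375 g / 1250 cycles x 1000 = 0.300 mg/cycle
Max = 0.29 mg/cycle
Passes: No


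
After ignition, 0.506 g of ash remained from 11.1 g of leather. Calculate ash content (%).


Ash% = 0.506 / 11.1 x 100
Ash% = 4.56%


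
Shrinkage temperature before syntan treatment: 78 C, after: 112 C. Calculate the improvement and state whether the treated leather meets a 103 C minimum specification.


Improvement = 34 C
Meets 103 C spec: Yes


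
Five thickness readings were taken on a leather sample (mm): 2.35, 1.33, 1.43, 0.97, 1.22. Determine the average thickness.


1.46 mm

Sum = 2.35 + 1.33 + 1.43 + 0.97 + 1.22 = 7.30
Average = 7.30 / 5 = 1.46 mm


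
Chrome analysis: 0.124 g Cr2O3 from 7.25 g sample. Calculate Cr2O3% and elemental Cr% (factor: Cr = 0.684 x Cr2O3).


Cr2O3% = 0.124 / 7.25 x 100 = 1.71%
Cr% = 1.71 x 0.684 = 1.17%


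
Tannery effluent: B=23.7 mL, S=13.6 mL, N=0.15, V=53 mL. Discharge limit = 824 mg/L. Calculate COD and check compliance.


COD = 228.7 mg/L
Compliant: Yes


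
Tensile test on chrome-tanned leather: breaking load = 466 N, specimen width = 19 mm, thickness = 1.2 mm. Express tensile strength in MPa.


Cross-section = 19 x 1.2 = 22.8 mm^2
TS = 466 / 22.8 = 20.44 MPa
(1 N/mm^2 = 1 MPa)


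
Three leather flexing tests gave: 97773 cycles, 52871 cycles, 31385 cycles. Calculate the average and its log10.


Average = (97773 + 52871 + 31385) / 3 = 60676 cycles
log10(60676) = 4.78


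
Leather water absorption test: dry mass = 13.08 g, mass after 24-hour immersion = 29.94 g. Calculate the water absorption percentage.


128.9%


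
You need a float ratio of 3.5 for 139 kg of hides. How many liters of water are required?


Water = hide weight x target ratio
Water = 139 x 3.5 = 486.5 L


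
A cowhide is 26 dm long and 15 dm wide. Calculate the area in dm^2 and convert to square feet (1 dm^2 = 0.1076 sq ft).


Area = 26 x 15 = 390 dm^2
Conversion: 390 x 0.1076 = 41.96 sq ft


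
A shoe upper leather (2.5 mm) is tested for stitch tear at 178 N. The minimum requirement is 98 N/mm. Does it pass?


STS = 178 / 2.5 = 71.2 N/mm
Minimum required: 98 N/mm
Passes: No


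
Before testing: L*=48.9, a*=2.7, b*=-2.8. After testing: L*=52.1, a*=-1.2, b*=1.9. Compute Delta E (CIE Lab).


dL = 52.1 - 48.9 = 3.2
da = -1.2 - 2.7 = -3.9
db = 1.9 - (-2.8) = 4.7
dE = sqrt((3.2)^2 + (-3.9)^2 + (4.7)^2) = 6.89


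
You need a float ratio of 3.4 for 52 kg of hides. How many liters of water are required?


Water = hide weight x target ratio
Water = 52 x 3.4 = 176.8 L


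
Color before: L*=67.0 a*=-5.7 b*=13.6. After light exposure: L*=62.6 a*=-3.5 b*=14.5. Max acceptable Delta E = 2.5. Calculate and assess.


dL = -4.4, da = 2.2, db = 0.9
dE = sqrt((-4.4)^2 + (2.2)^2 + (0.9)^2) = 5.00
Max = 2.5
Passes: No


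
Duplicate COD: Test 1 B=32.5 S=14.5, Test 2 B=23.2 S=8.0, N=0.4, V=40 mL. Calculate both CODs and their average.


COD1 = 1440.0 mg/L
COD2 = 1216.0 mg/L
Average = 1328.0 mg/L


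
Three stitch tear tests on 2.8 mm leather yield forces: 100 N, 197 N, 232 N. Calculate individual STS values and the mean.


STS1 = 35.7 N/mm
STS2 = 70.4 N/mm
STS3 = 82.9 N/mm
Mean = 63.0 N/mm


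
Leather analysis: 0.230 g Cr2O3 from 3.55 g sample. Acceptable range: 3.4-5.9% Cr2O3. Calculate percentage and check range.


Cr2O3 = 6.48%
Within range: No


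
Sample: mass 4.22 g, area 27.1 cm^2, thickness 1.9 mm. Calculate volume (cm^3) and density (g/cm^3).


Thickness in cm = 1.9 / 10 = 0.19 cm
Volume = 27.1 x 0.19 = 5.149 cm^3
Density = 4.22 / 5.149 = 0.820 g/cm^3


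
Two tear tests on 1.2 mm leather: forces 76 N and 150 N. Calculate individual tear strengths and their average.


Tear 1 = 63.3 N/mm
Tear 2 = 125.0 N/mm
Average = 94.2 N/mm


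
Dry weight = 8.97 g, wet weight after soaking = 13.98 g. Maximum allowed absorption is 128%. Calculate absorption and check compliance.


Absorption = 55.9%
Compliant: Yes

WA = (13.98 - 8.97) / 8.97 x 100 = 55.9%
Maximum allowed: 128%
Compliant: Yes


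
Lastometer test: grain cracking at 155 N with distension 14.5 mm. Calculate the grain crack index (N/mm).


10.7 N/mm


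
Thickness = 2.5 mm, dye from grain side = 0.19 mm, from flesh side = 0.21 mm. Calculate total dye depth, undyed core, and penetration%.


Total dyed = 0.40 mm
Undyed core = 2.10 mm
Penetration = 16.0%

Total dyed = 0.19 + 0.21 = 0.40 mm
Undyed core = 2.5 - 0.40 = 2.10 mm
Penetration = 0.40 / 2.5 x 100 = 16.0%


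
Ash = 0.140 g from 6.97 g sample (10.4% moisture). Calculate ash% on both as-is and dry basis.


As-is ash% = 0.140 / 6.97 x 100 = 2.01%
Dry mass = 6.97 x (100 - 10.4) / 100 = 6.24512 g
Dry-basis ash% = 0.140 / 6.24512 x 100 = 2.24%


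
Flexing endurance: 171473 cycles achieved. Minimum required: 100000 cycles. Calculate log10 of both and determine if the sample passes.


log10(171473) = 5.23
log10(100000) = 5.00
Passes: Yes


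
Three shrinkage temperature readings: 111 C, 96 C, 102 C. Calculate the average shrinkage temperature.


103.0 C


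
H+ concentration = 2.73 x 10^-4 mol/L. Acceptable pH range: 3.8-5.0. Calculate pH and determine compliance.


pH = -log10(2.73 x 10^-4) = 3.56
Range: 3.8 to 5.0
Compliant: No


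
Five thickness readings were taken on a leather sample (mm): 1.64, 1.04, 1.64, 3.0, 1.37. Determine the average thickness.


1.74 mm

Sum = 1.64 + 1.04 + 1.64 + 3.0 + 1.37 = 8.69
Average = 8.69 / 5 = 1.74 mm


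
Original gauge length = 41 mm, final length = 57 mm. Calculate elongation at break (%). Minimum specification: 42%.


Extension = 57 - 41 = 16 mm
Elongation = 16 / 41 x 100 = 39.0%
Minimum required: 42%
Meets specification: No


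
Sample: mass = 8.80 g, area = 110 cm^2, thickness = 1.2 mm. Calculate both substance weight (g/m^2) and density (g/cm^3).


Substance weight = 800.0 g/m^2
Density = 0.667 g/cm^3


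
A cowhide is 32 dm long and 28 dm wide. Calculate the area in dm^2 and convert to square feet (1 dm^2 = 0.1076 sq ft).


896 dm^2
96.41 sq ft

Area = 32 x 28 = 896 dm^2
Conversion: 896 x 0.1076 = 96.41 sq ft


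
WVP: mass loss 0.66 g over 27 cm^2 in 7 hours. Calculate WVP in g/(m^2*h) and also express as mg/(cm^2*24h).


WVP = 34.92 g/(m^2*h)
Daily rate = 83.81 mg/(cm^2*24h)

WVP = 0.66 / (27 x 7) x 10000 = 34.92 g/(m^2*h)
Mass loss in mg = 0.66 x 1000 = 660 mg
Per cm^2 per 24h in mg: 660 x 24 / (27 x 7) = 15840 / 189 = 83.81 mg/(cm^2*24h)


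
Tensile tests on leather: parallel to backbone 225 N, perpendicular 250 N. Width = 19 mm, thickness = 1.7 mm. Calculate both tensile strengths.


Parallel = 6.97 N/mm^2
Perpendicular = 7.74 N/mm^2

Area = 19 x 1.7 = 32.3 mm^2
TS (parallel) = 225 / 32.3 = 6.97 N/mm^2
TS (perpendicular) = 250 / 32.3 = 7.74 N/mm^2


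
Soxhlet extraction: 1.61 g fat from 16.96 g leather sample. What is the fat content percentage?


9.5%

Fat content = 1.61 / 16.96 x 100
Fat = 9.5%


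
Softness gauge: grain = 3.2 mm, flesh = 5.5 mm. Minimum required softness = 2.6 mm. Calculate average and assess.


Average = (3.2 + 5.5) / 2 = 4.35 mm
Minimum = 2.6 mm
Meets requirement: Yes


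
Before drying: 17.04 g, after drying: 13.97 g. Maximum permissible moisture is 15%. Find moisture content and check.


MC = (17.04 - 13.97) / 17.04 x 100 = 18.0%
Maximum: 15%
Acceptable: No


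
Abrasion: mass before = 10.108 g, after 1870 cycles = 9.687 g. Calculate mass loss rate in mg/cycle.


Mass loss = 10.108 - 9.687 = 0.421 g
Rate = 0.421 / 1870 x 1000 = 0.225 mg/cycle


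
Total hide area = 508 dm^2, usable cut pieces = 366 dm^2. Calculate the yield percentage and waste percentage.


Yield = 366 / 508 x 100 = 72.0%
Waste = 508 - 366 = 142 dm^2
Waste% = 100 - 72.0 = 28.0%


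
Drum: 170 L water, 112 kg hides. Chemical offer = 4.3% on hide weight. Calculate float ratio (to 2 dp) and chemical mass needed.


Float ratio = 170 / 112 = 1.52
Chemical = 112 x 4.3 / 100 = 4.816 kg


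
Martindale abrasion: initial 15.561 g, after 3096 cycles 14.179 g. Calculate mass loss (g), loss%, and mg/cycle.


Loss = 15.561 - 14.179 = 1.382 g
Loss% = 1.382 / 15.561 x 100 = 8.88%
Rate = 1.382 / 3096 x 1000 = 0.446 mg/cycle


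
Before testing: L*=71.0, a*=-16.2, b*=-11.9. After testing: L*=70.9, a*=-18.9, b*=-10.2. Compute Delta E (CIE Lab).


dL = 70.9 - 71.0 = -0.1
da = -18.9 - (-16.2) = -2.7
db = -10.2 - (-11.9) = 1.7
dE = sqrt((-0.1)^2 + (-2.7)^2 + (1.7)^2) = 3.19


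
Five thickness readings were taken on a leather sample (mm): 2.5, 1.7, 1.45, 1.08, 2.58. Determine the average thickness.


1.86 mm


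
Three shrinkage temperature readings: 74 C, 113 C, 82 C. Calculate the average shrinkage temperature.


89.7 C


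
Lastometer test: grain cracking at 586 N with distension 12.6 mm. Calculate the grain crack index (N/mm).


46.5 N/mm

Grain crack index = force / distension
Index = 586 / 12.6 = 46.5 N/mm


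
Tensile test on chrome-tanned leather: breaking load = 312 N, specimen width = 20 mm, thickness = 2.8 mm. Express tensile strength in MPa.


5.57 MPa


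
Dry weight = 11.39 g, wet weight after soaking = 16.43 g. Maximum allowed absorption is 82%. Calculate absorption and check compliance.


Absorption = 44.2%
Compliant: Yes

WA = (16.43 - 11.39) / 11.39 x 100 = 44.2%
Maximum allowed: 82%
Compliant: Yes


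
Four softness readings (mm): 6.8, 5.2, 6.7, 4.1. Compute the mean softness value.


5.70 mm

Sum = 6.8 + 5.2 + 6.7 + 4.1
Mean = 22.8 / 4 = 5.70 mm


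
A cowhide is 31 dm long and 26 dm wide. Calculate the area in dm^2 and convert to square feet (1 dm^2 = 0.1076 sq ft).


806 dm^2
86.73 sq ft


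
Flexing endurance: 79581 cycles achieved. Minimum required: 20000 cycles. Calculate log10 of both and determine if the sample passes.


log10(79581) = 4.90
log10(20000) = 4.30
Passes: Yes


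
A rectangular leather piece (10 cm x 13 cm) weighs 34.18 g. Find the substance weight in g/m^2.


2629.2 g/m^2

Area = 10 x 13 = 130 cm^2
SW = 34.18 / 130 x 10000 = 2629.2 g/m^2


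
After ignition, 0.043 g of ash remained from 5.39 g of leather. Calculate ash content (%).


0.80%

Ash% = 0.043 / 5.39 x 100
Ash% = 0.80%


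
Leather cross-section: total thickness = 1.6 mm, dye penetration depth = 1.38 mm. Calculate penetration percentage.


Penetration% = 1.38 / 1.6 x 100
Penetration = 86.3%


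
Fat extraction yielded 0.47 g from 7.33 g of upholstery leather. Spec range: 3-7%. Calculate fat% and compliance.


Fat% = 0.47 / 7.33 x 100 = 6.4%
Spec range: 3-7%
Compliant: Yes


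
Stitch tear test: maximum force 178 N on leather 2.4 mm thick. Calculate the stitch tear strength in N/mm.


74.2 N/mm


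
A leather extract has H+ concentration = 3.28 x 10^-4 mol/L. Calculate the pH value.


pH = -log10[H+]
pH = -log10(3.28 x 10^-4) = 3.48


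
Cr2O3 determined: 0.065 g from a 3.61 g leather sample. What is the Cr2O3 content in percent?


1.80%

Cr2O3% = 0.065 / 3.61 x 100
Cr2O3% = 1.80%


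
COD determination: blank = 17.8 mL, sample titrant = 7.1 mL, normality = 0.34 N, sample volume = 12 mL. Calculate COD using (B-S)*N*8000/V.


2425.3 mg/L


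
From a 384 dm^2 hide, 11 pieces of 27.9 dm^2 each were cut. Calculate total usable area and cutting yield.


Usable area = 306.9 dm^2
Yield = 79.9%

Total usable = 11 x 27.9 = 306.9 dm^2
Yield = 306.9 / 384 x 100 = 79.9%


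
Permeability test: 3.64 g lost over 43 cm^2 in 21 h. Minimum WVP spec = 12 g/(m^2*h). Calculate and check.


WVP = 40.31 g/(m^2*h)
Meets specification: Yes


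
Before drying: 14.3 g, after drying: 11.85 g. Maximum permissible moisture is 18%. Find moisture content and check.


MC = (14.3 - 11.85) / 14.3 x 100 = 17.1%
Maximum: 18%
Acceptable: Yes


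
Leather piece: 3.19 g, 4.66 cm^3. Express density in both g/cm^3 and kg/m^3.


Density = 3.19 / 4.66 = 0.685 g/cm^3
Convert: 0.685 x 1000 = 685 kg/m^3


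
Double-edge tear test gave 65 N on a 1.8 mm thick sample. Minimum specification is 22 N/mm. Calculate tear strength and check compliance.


Tear strength = 65 / 1.8 = 36.1 N/mm
Required minimum = 22 N/mm
Compliant: Yes


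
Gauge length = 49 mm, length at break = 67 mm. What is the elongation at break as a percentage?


36.7%


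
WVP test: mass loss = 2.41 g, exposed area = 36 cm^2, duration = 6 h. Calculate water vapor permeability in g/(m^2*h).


WVP = mass_loss / (area x time) x 10000
WVP = 2.41 / (36 x 6) x 10000
WVP = 2.41 / 216 x 10000 = 111.57 g/(m^2*h)


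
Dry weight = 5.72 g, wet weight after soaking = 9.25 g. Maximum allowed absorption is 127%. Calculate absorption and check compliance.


WA = (9.25 - 5.72) / 5.72 x 100 = 61.7%
Maximum allowed: 127%
Compliant: Yes


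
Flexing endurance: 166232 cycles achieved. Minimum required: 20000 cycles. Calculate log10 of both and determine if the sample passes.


Achieved: log10 = 5.22
Required: log10 = 4.30
Passes: Yes

log10(166232) = 5.22
log10(20000) = 4.30
Passes: Yes


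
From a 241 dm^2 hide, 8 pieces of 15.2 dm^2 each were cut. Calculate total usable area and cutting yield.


Total usable = 8 x 15.2 = 121.6 dm^2
Yield = 121.6 / 241 x 100 = 50.5%


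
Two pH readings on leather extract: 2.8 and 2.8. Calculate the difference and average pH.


Difference = 0.0
Average pH = 2.80

Difference = |2.8 - 2.8| = 0.0
Average = (2.8 + 2.8) / 2 = 2.80


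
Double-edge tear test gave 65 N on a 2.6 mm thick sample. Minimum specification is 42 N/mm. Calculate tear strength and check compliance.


Tear strength = 25.0 N/mm
Compliant: No


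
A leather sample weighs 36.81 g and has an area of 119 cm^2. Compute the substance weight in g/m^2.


Substance weight = mass / area x 10000
SW = 36.81 / 119 x 10000
SW = 3093.3 g/m^2


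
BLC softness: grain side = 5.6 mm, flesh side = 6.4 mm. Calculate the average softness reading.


Average = (5.6 + 6.4) / 2
Average = 6.00 mm


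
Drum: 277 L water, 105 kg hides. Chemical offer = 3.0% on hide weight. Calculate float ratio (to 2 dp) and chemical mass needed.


Float ratio = 277 / 105 = 2.64
Chemical = 105 x 3.0 / 100 = 3.15 kg


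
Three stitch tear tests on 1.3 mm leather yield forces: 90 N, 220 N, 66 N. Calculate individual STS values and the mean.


STS1 = 69.2 N/mm
STS2 = 169.2 N/mm
STS3 = 50.8 N/mm
Mean = 96.4 N/mm


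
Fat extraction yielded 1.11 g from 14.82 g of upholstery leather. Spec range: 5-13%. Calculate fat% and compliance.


Fat% = 1.11 / 14.82 x 100 = 7.5%
Spec range: 5-13%
Compliant: Yes


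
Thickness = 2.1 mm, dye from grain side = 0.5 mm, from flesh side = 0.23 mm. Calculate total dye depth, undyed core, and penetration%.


Total dyed = 0.73 mm
Undyed core = 1.37 mm
Penetration = 34.8%


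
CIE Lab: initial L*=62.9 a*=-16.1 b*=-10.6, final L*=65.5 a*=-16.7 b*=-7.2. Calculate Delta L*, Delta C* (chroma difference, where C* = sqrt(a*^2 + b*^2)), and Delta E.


Delta L* = 2.6
Delta C* = -1.09
Delta E = 4.32

Delta L* = 65.5 - 62.9 = 2.6
C1* = sqrt((-16.1)^2 + (-10.6)^2) = 19.276
C2* = sqrt((-16.7)^2 + (-7.2)^2) = 18.186
Delta C* = 18.186 - 19.276 = -1.09
Delta E = sqrt((2.6)^2 + (-0.6)^2 + (3.4)^2) = 4.32


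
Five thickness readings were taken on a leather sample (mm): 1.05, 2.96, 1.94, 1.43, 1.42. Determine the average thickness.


1.76 mm

Sum = 1.05 + 2.96 + 1.94 + 1.43 + 1.42 = 8.80
Average = 8.80 / 5 = 1.76 mm


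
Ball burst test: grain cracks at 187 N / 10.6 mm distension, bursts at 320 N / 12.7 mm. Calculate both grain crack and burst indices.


Crack index = 17.6 N/mm
Burst index = 25.2 N/mm

Crack index = 187 / 10.6 = 17.6 N/mm
Burst index = 320 / 12.7 = 25.2 N/mm


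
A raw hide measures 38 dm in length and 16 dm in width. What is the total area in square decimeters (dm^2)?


608 dm^2


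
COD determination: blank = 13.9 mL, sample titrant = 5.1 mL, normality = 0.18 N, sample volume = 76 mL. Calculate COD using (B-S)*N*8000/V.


166.7 mg/L


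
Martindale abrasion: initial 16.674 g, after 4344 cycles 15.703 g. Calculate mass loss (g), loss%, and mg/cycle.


Loss = 16.674 - 15.703 = 0.971 g
Loss% = 0.971 / 16.674 x 100 = 5.82%
Rate = 0.971 / 4344 x 1000 = 0.224 mg/cycle


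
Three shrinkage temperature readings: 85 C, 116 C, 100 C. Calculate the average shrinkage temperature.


Average = (85 + 116 + 100) / 3
Average = 301 / 3 = 100.3 C


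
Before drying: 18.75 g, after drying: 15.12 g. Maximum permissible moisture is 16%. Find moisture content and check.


Moisture content = 19.4%
Acceptable: No

MC = (18.75 - 15.12) / 18.75 x 100 = 19.4%
Maximum: 16%
Acceptable: No


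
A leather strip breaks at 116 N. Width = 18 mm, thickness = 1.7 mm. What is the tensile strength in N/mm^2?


Cross-sectional area = 18 x 1.7 = 30.6 mm^2
Tensile strength = 116 / 30.6 = 3.79 N/mm^2
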